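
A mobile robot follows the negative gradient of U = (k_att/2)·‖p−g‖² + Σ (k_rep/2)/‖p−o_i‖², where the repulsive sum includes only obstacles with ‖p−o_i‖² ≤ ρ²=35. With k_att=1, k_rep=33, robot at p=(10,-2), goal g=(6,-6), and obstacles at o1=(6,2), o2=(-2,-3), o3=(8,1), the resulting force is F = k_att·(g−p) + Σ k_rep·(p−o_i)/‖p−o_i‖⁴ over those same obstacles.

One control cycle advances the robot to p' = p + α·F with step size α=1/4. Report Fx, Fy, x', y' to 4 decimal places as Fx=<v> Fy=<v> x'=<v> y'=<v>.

Fx=-3.4806 Fy=-4.7147 x'=9.1299 y'=-3.1787

F_att = 1·(g−p) = 1·(-4,-4) = (-4.0000,-4.0000)
o1: d²=32 ≤ ρ²=35; F_rep = 33·(4,-4)/32² = (0.1289,-0.1289)
o2: d²=145 > ρ²=35 → inactive
o3: d²=13 ≤ ρ²=35; F_rep = 33·(2,-3)/13² = (0.3905,-0.5858)
F = F_att + ΣF_rep = (-3.4806,-4.7147)
p' = p + 1/4·F = (9.1299,-3.1787)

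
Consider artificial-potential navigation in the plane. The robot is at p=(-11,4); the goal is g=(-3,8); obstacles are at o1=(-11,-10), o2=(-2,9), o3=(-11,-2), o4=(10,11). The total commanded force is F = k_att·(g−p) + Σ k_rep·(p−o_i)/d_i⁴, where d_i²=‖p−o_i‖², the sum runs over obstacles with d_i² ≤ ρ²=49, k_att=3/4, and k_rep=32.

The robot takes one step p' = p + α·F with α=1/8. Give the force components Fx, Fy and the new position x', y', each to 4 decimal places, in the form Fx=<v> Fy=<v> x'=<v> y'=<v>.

Fx=6.0000 Fy=3.1481 x'=-10.2500 y'=4.3935

F_att = 3/4·(g−p) = 3/4·(8,4) = (6.0000,3.0000)
o1: d²=196 > ρ²=49 → inactive
o2: d²=106 > ρ²=49 → inactive
o3: d²=36 ≤ ρ²=49; F_rep = 32·(0,6)/36² = (0.0000,0.1481)
o4: d²=490 > ρ²=49 → inactive
F = F_att + ΣF_rep = (6.0000,3.1481)
p' = p + 1/8·F = (-10.2500,4.3935)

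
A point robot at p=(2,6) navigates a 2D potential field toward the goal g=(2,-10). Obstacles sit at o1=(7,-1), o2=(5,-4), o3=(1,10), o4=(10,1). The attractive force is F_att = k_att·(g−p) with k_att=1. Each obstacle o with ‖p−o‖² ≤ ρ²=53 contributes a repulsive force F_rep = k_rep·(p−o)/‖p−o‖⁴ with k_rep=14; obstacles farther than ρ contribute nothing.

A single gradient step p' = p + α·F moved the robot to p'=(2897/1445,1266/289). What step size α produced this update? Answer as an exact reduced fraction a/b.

α = 1/10

F_att = 1·(g−p) = 1·(0,-16) = (0.0000,-16.0000)
o1: d²=74 > ρ²=53 → inactive
o2: d²=109 > ρ²=53 → inactive
o3: d²=17 ≤ ρ²=53; F_rep = 14·(1,-4)/17² = (0.0484,-0.1938)
o4: d²=89 > ρ²=53 → inactive
F = F_att + ΣF_rep = (0.0484,-16.1938)
Δp = p'−p = (0.0048,-1.6194); α = Δx/Fx = (7/1445) / (14/289) = 1/10
check: Δy/Fy = (-468/289) / (-4680/289) = 1/10 ✓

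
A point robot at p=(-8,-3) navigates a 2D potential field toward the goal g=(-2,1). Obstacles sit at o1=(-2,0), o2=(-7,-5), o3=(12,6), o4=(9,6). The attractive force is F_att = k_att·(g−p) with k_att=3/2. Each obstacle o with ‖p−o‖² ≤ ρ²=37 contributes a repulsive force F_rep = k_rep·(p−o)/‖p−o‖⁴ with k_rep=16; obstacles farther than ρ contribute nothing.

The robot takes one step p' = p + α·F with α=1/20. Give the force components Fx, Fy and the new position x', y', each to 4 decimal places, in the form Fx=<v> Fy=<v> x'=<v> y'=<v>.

Fx=8.3600 Fy=7.2800 x'=-7.5820 y'=-2.6360

F_att = 3/2·(g−p) = 3/2·(6,4) = (9.0000,6.0000)
o1: d²=45 > ρ²=37 → inactive
o2: d²=5 ≤ ρ²=37; F_rep = 16·(-1,2)/5² = (-0.6400,1.2800)
o3: d²=481 > ρ²=37 → inactive
o4: d²=370 > ρ²=37 → inactive
F = F_att + ΣF_rep = (8.3600,7.2800)
p' = p + 1/20·F = (-7.5820,-2.6360)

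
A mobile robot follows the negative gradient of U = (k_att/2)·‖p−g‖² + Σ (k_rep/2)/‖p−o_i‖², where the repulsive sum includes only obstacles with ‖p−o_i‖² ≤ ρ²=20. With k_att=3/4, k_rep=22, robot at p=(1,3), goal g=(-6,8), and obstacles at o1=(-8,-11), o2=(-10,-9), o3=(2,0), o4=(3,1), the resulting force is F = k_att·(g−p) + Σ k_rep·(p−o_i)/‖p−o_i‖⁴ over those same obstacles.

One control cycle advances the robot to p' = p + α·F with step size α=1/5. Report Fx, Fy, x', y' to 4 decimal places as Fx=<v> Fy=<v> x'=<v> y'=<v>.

F_att = 3/4·(g−p) = 3/4·(-7,5) = (-5.2500,3.7500)
o1: d²=277 > ρ²=20 → inactive
o2: d²=265 > ρ²=20 → inactive
o3: d²=10 ≤ ρ²=20; F_rep = 22·(-1,3)/10² = (-0.2200,0.6600)
o4: d²=8 ≤ ρ²=20; F_rep = 22·(-2,2)/8² = (-0.6875,0.6875)
F = F_att + ΣF_rep = (-6.1575,5.0975)
p' = p + 1/5·F = (-0.2315,4.0195)

Fx=-6.1575 Fy=5.0975 x'=-0.2315 y'=4.0195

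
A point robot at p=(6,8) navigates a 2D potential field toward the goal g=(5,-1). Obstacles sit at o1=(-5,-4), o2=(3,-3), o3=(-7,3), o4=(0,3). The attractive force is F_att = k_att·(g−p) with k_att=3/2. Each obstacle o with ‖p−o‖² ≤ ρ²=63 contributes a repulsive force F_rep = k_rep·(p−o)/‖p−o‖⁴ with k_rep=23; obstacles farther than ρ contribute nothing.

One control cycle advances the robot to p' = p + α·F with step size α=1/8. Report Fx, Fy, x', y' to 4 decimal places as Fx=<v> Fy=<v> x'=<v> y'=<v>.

F_att = 3/2·(g−p) = 3/2·(-1,-9) = (-1.5000,-13.5000)
o1: d²=265 > ρ²=63 → inactive
o2: d²=130 > ρ²=63 → inactive
o3: d²=194 > ρ²=63 → inactive
o4: d²=61 ≤ ρ²=63; F_rep = 23·(6,5)/61² = (0.0371,0.0309)
F = F_att + ΣF_rep = (-1.4629,-13.4691)
p' = p + 1/8·F = (5.8171,6.3164)

Fx=-1.4629 Fy=-13.4691 x'=5.8171 y'=6.3164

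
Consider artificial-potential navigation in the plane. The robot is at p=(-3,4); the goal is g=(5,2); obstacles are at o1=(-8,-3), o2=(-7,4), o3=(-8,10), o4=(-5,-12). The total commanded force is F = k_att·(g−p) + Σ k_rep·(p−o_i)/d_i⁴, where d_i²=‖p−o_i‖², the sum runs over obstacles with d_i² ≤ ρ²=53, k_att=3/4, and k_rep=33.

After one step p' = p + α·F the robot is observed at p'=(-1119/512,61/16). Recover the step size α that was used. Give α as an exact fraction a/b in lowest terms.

α = 1/8

F_att = 3/4·(g−p) = 3/4·(8,-2) = (6.0000,-1.5000)
o1: d²=74 > ρ²=53 → inactive
o2: d²=16 ≤ ρ²=53; F_rep = 33·(4,0)/16² = (0.5156,0.0000)
o3: d²=61 > ρ²=53 → inactive
o4: d²=260 > ρ²=53 → inactive
F = F_att + ΣF_rep = (6.5156,-1.5000)
Δp = p'−p = (0.8145,-0.1875); α = Δx/Fx = (417/512) / (417/64) = 1/8
check: Δy/Fy = (-3/16) / (-3/2) = 1/8 ✓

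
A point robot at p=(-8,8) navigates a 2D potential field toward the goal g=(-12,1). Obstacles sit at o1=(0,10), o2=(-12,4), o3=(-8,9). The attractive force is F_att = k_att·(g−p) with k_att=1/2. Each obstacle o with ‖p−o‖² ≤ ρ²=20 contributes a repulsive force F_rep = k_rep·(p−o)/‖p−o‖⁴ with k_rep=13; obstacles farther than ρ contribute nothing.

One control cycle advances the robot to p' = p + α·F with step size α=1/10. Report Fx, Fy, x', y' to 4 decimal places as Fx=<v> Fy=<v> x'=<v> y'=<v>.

Fx=-2.0000 Fy=-16.5000 x'=-8.2000 y'=6.3500

F_att = 1/2·(g−p) = 1/2·(-4,-7) = (-2.0000,-3.5000)
o1: d²=68 > ρ²=20 → inactive
o2: d²=32 > ρ²=20 → inactive
o3: d²=1 ≤ ρ²=20; F_rep = 13·(0,-1)/1² = (0.0000,-13.0000)
F = F_att + ΣF_rep = (-2.0000,-16.5000)
p' = p + 1/10·F = (-8.2000,6.3500)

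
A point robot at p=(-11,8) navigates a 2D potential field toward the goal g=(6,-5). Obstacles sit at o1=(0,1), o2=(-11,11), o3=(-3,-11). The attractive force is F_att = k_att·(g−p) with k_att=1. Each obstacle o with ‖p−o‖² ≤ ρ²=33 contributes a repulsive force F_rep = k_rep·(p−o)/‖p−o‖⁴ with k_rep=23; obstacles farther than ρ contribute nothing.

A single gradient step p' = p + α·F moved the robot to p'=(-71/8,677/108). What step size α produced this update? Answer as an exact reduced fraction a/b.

α = 1/8

F_att = 1·(g−p) = 1·(17,-13) = (17.0000,-13.0000)
o1: d²=170 > ρ²=33 → inactive
o2: d²=9 ≤ ρ²=33; F_rep = 23·(0,-3)/9² = (0.0000,-0.8519)
o3: d²=425 > ρ²=33 → inactive
F = F_att + ΣF_rep = (17.0000,-13.8519)
Δp = p'−p = (2.1250,-1.7315); α = Δx/Fx = (17/8) / (17) = 1/8
check: Δy/Fy = (-187/108) / (-374/27) = 1/8 ✓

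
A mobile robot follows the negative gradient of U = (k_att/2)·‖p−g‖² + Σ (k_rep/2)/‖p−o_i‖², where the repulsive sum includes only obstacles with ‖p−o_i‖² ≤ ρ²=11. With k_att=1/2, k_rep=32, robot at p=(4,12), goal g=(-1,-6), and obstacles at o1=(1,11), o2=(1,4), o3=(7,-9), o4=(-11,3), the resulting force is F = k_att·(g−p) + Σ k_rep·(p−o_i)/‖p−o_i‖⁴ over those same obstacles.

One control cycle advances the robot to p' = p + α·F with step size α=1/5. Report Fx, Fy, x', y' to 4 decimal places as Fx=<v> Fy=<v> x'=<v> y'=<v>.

F_att = 1/2·(g−p) = 1/2·(-5,-18) = (-2.5000,-9.0000)
o1: d²=10 ≤ ρ²=11; F_rep = 32·(3,1)/10² = (0.9600,0.3200)
o2: d²=73 > ρ²=11 → inactive
o3: d²=450 > ρ²=11 → inactive
o4: d²=306 > ρ²=11 → inactive
F = F_att + ΣF_rep = (-1.5400,-8.6800)
p' = p + 1/5·F = (3.6920,10.2640)

Fx=-1.5400 Fy=-8.6800 x'=3.6920 y'=10.2640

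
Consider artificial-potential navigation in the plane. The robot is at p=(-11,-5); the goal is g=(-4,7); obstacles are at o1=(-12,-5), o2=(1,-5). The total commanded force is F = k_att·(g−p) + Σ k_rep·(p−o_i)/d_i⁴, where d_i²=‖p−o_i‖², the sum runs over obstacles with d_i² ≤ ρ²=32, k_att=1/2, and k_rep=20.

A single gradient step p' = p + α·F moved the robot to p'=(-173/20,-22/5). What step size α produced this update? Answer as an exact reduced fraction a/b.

α = 1/10

F_att = 1/2·(g−p) = 1/2·(7,12) = (3.5000,6.0000)
o1: d²=1 ≤ ρ²=32; F_rep = 20·(1,0)/1² = (20.0000,0.0000)
o2: d²=144 > ρ²=32 → inactive
F = F_att + ΣF_rep = (23.5000,6.0000)
Δp = p'−p = (2.3500,0.6000); α = Δx/Fx = (47/20) / (47/2) = 1/10
check: Δy/Fy = (3/5) / (6) = 1/10 ✓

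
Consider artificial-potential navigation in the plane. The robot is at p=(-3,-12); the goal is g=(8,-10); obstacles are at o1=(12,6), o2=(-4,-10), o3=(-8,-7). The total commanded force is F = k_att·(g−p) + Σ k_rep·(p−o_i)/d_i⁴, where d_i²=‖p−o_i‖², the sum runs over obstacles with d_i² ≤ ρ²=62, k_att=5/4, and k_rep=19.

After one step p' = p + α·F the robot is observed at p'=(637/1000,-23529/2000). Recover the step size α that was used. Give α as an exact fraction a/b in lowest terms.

F_att = 5/4·(g−p) = 5/4·(11,2) = (13.7500,2.5000)
o1: d²=549 > ρ²=62 → inactive
o2: d²=5 ≤ ρ²=62; F_rep = 19·(1,-2)/5² = (0.7600,-1.5200)
o3: d²=50 ≤ ρ²=62; F_rep = 19·(5,-5)/50² = (0.0380,-0.0380)
F = F_att + ΣF_rep = (14.5480,0.9420)
Δp = p'−p = (3.6370,0.2355); α = Δx/Fx = (3637/1000) / (3637/250) = 1/4
check: Δy/Fy = (471/2000) / (471/500) = 1/4 ✓

α = 1/4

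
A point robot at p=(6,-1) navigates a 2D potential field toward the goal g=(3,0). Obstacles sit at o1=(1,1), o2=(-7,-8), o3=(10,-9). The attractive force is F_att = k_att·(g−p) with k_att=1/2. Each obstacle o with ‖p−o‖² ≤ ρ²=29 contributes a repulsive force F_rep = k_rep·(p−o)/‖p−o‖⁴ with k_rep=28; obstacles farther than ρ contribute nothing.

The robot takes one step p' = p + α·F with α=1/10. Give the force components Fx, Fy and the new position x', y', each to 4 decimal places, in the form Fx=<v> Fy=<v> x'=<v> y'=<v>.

F_att = 1/2·(g−p) = 1/2·(-3,1) = (-1.5000,0.5000)
o1: d²=29 ≤ ρ²=29; F_rep = 28·(5,-2)/29² = (0.1665,-0.0666)
o2: d²=218 > ρ²=29 → inactive
o3: d²=80 > ρ²=29 → inactive
F = F_att + ΣF_rep = (-1.3335,0.4334)
p' = p + 1/10·F = (5.8666,-0.9567)

Fx=-1.3335 Fy=0.4334 x'=5.8666 y'=-0.9567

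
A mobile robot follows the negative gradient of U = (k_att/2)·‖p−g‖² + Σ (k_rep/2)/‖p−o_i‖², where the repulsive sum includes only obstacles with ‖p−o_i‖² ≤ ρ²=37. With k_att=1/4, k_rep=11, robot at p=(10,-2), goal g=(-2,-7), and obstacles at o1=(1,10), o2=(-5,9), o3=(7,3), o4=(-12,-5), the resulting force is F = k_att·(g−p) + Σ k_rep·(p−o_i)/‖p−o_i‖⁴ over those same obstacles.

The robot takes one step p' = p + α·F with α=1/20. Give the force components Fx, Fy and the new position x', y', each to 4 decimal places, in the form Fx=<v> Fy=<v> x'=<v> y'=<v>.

F_att = 1/4·(g−p) = 1/4·(-12,-5) = (-3.0000,-1.2500)
o1: d²=225 > ρ²=37 → inactive
o2: d²=346 > ρ²=37 → inactive
o3: d²=34 ≤ ρ²=37; F_rep = 11·(3,-5)/34² = (0.0285,-0.0476)
o4: d²=493 > ρ²=37 → inactive
F = F_att + ΣF_rep = (-2.9715,-1.2976)
p' = p + 1/20·F = (9.8514,-2.0649)

Fx=-2.9715 Fy=-1.2976 x'=9.8514 y'=-2.0649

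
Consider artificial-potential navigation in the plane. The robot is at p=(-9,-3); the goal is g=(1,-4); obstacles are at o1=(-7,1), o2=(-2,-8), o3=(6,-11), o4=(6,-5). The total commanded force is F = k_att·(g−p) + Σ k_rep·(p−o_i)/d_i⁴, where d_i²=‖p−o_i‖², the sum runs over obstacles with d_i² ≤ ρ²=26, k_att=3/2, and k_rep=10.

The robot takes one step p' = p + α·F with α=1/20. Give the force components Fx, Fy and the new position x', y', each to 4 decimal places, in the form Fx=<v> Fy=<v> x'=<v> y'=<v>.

F_att = 3/2·(g−p) = 3/2·(10,-1) = (15.0000,-1.5000)
o1: d²=20 ≤ ρ²=26; F_rep = 10·(-2,-4)/20² = (-0.0500,-0.1000)
o2: d²=74 > ρ²=26 → inactive
o3: d²=289 > ρ²=26 → inactive
o4: d²=229 > ρ²=26 → inactive
F = F_att + ΣF_rep = (14.9500,-1.6000)
p' = p + 1/20·F = (-8.2525,-3.0800)

Fx=14.9500 Fy=-1.6000 x'=-8.2525 y'=-3.0800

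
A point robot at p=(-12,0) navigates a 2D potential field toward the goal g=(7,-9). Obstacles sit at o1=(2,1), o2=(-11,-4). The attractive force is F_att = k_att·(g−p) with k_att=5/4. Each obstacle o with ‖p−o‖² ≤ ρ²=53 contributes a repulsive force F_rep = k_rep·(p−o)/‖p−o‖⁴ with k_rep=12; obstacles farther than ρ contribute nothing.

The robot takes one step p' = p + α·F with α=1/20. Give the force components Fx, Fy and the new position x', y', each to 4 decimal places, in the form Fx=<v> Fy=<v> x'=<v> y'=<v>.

Fx=23.7085 Fy=-11.0839 x'=-10.8146 y'=-0.5542

F_att = 5/4·(g−p) = 5/4·(19,-9) = (23.7500,-11.2500)
o1: d²=197 > ρ²=53 → inactive
o2: d²=17 ≤ ρ²=53; F_rep = 12·(-1,4)/17² = (-0.0415,0.1661)
F = F_att + ΣF_rep = (23.7085,-11.0839)
p' = p + 1/20·F = (-10.8146,-0.5542)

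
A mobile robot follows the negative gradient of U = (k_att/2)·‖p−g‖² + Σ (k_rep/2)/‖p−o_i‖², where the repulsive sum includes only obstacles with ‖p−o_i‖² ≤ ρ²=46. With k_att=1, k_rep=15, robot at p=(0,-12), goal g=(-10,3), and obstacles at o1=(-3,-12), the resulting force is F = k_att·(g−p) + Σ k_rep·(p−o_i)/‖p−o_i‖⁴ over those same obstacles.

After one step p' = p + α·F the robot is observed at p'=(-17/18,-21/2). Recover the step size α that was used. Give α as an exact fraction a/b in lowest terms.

F_att = 1·(g−p) = 1·(-10,15) = (-10.0000,15.0000)
o1: d²=9 ≤ ρ²=46; F_rep = 15·(3,0)/9² = (0.5556,0.0000)
F = F_att + ΣF_rep = (-9.4444,15.0000)
Δp = p'−p = (-0.9444,1.5000); α = Δx/Fx = (-17/18) / (-85/9) = 1/10
check: Δy/Fy = (3/2) / (15) = 1/10 ✓

α = 1/10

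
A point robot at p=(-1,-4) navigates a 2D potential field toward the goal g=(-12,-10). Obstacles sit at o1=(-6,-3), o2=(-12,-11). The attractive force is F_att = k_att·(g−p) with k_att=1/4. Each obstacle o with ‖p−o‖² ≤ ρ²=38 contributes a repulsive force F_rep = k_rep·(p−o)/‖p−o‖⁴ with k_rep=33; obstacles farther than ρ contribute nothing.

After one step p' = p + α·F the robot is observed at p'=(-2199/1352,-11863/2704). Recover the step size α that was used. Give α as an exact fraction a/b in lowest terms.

α = 1/4

F_att = 1/4·(g−p) = 1/4·(-11,-6) = (-2.7500,-1.5000)
o1: d²=26 ≤ ρ²=38; F_rep = 33·(5,-1)/26² = (0.2441,-0.0488)
o2: d²=170 > ρ²=38 → inactive
F = F_att + ΣF_rep = (-2.5059,-1.5488)
Δp = p'−p = (-0.6265,-0.3872); α = Δx/Fx = (-847/1352) / (-847/338) = 1/4
check: Δy/Fy = (-1047/2704) / (-1047/676) = 1/4 ✓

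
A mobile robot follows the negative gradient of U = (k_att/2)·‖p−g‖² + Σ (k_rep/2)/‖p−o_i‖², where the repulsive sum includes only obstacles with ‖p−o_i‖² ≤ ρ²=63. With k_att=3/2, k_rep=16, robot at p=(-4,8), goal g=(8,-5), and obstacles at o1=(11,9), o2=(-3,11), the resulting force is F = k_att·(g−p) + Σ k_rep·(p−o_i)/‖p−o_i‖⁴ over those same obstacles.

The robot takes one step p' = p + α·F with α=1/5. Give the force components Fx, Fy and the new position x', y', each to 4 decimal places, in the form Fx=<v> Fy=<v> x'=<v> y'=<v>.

F_att = 3/2·(g−p) = 3/2·(12,-13) = (18.0000,-19.5000)
o1: d²=226 > ρ²=63 → inactive
o2: d²=10 ≤ ρ²=63; F_rep = 16·(-1,-3)/10² = (-0.1600,-0.4800)
F = F_att + ΣF_rep = (17.8400,-19.9800)
p' = p + 1/5·F = (-0.4320,4.0040)

Fx=17.8400 Fy=-19.9800 x'=-0.4320 y'=4.0040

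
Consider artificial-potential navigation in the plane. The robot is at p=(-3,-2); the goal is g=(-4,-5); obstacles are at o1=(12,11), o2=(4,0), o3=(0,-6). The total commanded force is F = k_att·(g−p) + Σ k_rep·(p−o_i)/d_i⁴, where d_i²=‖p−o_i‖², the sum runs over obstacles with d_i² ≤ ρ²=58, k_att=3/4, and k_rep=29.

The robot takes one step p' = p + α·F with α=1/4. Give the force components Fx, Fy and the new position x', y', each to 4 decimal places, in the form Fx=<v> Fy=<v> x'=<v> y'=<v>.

Fx=-0.9615 Fy=-2.0850 x'=-3.2404 y'=-2.5213

F_att = 3/4·(g−p) = 3/4·(-1,-3) = (-0.7500,-2.2500)
o1: d²=394 > ρ²=58 → inactive
o2: d²=53 ≤ ρ²=58; F_rep = 29·(-7,-2)/53² = (-0.0723,-0.0206)
o3: d²=25 ≤ ρ²=58; F_rep = 29·(-3,4)/25² = (-0.1392,0.1856)
F = F_att + ΣF_rep = (-0.9615,-2.0850)
p' = p + 1/4·F = (-3.2404,-2.5213)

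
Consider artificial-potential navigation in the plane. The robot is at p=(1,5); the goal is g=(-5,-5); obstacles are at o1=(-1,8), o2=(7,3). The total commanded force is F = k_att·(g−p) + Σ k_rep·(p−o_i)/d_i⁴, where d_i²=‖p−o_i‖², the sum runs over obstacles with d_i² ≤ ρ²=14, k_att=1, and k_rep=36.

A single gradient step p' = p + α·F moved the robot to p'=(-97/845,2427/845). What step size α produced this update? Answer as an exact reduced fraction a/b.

F_att = 1·(g−p) = 1·(-6,-10) = (-6.0000,-10.0000)
o1: d²=13 ≤ ρ²=14; F_rep = 36·(2,-3)/13² = (0.4260,-0.6391)
o2: d²=40 > ρ²=14 → inactive
F = F_att + ΣF_rep = (-5.5740,-10.6391)
Δp = p'−p = (-1.1148,-2.1278); α = Δx/Fx = (-942/845) / (-942/169) = 1/5
check: Δy/Fy = (-1798/845) / (-1798/169) = 1/5 ✓

α = 1/5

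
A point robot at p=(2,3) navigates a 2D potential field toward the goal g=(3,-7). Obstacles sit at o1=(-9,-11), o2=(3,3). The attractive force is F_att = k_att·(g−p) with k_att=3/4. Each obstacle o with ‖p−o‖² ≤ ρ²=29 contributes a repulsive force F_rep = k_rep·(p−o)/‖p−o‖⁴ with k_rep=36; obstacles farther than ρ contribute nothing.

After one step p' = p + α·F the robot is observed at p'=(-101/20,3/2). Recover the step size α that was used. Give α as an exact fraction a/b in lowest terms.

F_att = 3/4·(g−p) = 3/4·(1,-10) = (0.7500,-7.5000)
o1: d²=317 > ρ²=29 → inactive
o2: d²=1 ≤ ρ²=29; F_rep = 36·(-1,0)/1² = (-36.0000,0.0000)
F = F_att + ΣF_rep = (-35.2500,-7.5000)
Δp = p'−p = (-7.0500,-1.5000); α = Δx/Fx = (-141/20) / (-141/4) = 1/5
check: Δy/Fy = (-3/2) / (-15/2) = 1/5 ✓

α = 1/5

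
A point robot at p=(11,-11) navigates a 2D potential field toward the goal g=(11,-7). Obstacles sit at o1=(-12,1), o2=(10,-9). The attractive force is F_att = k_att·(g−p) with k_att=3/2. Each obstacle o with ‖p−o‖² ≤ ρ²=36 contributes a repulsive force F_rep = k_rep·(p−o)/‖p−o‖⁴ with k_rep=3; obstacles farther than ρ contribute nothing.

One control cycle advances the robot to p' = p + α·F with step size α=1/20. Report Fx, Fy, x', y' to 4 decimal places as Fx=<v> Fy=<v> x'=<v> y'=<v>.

F_att = 3/2·(g−p) = 3/2·(0,4) = (0.0000,6.0000)
o1: d²=673 > ρ²=36 → inactive
o2: d²=5 ≤ ρ²=36; F_rep = 3·(1,-2)/5² = (0.1200,-0.2400)
F = F_att + ΣF_rep = (0.1200,5.7600)
p' = p + 1/20·F = (11.0060,-10.7120)

Fx=0.1200 Fy=5.7600 x'=11.0060 y'=-10.7120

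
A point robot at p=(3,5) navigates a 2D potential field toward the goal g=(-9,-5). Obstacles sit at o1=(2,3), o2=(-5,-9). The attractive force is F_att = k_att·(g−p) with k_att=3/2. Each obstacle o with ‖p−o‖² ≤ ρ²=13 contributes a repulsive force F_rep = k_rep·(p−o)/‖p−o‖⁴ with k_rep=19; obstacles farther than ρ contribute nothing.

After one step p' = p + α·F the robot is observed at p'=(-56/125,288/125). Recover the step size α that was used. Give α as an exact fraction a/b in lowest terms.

F_att = 3/2·(g−p) = 3/2·(-12,-10) = (-18.0000,-15.0000)
o1: d²=5 ≤ ρ²=13; F_rep = 19·(1,2)/5² = (0.7600,1.5200)
o2: d²=260 > ρ²=13 → inactive
F = F_att + ΣF_rep = (-17.2400,-13.4800)
Δp = p'−p = (-3.4480,-2.6960); α = Δx/Fx = (-431/125) / (-431/25) = 1/5
check: Δy/Fy = (-337/125) / (-337/25) = 1/5 ✓

α = 1/5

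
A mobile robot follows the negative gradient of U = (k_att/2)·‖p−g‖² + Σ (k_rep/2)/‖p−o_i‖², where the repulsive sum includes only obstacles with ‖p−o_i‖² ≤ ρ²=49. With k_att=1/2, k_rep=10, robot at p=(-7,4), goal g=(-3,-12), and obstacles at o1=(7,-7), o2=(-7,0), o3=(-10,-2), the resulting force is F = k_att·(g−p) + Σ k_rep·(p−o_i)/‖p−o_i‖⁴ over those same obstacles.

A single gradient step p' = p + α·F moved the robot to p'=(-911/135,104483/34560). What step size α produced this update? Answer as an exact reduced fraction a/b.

F_att = 1/2·(g−p) = 1/2·(4,-16) = (2.0000,-8.0000)
o1: d²=317 > ρ²=49 → inactive
o2: d²=16 ≤ ρ²=49; F_rep = 10·(0,4)/16² = (0.0000,0.1562)
o3: d²=45 ≤ ρ²=49; F_rep = 10·(3,6)/45² = (0.0148,0.0296)
F = F_att + ΣF_rep = (2.0148,-7.8141)
Δp = p'−p = (0.2519,-0.9768); α = Δx/Fx = (34/135) / (272/135) = 1/8
check: Δy/Fy = (-33757/34560) / (-33757/4320) = 1/8 ✓

α = 1/8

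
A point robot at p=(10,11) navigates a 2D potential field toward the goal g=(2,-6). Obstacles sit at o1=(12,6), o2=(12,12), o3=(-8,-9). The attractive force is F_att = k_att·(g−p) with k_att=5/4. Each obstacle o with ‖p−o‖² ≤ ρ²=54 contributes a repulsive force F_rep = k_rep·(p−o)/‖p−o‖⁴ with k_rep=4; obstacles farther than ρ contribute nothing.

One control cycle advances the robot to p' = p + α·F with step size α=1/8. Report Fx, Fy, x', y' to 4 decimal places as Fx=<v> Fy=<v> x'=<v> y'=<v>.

Fx=-10.3295 Fy=-21.3862 x'=8.7088 y'=8.3267

F_att = 5/4·(g−p) = 5/4·(-8,-17) = (-10.0000,-21.2500)
o1: d²=29 ≤ ρ²=54; F_rep = 4·(-2,5)/29² = (-0.0095,0.0238)
o2: d²=5 ≤ ρ²=54; F_rep = 4·(-2,-1)/5² = (-0.3200,-0.1600)
o3: d²=724 > ρ²=54 → inactive
F = F_att + ΣF_rep = (-10.3295,-21.3862)
p' = p + 1/8·F = (8.7088,8.3267)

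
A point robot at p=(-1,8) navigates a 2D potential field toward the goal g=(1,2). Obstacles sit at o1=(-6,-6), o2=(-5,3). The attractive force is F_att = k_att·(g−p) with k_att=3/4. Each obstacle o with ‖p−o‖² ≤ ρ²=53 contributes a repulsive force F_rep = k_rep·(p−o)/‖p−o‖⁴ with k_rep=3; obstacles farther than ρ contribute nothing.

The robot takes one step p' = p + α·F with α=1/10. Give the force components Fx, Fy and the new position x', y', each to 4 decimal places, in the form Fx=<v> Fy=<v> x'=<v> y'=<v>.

F_att = 3/4·(g−p) = 3/4·(2,-6) = (1.5000,-4.5000)
o1: d²=221 > ρ²=53 → inactive
o2: d²=41 ≤ ρ²=53; F_rep = 3·(4,5)/41² = (0.0071,0.0089)
F = F_att + ΣF_rep = (1.5071,-4.4911)
p' = p + 1/10·F = (-0.8493,7.5509)

Fx=1.5071 Fy=-4.4911 x'=-0.8493 y'=7.5509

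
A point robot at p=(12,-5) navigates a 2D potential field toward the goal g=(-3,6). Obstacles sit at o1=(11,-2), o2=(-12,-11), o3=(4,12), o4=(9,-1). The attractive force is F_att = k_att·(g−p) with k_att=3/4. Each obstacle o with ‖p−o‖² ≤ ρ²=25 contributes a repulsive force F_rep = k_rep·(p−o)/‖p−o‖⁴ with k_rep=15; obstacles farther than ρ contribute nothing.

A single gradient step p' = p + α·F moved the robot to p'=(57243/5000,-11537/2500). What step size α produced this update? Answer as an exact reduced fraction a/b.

F_att = 3/4·(g−p) = 3/4·(-15,11) = (-11.2500,8.2500)
o1: d²=10 ≤ ρ²=25; F_rep = 15·(1,-3)/10² = (0.1500,-0.4500)
o2: d²=612 > ρ²=25 → inactive
o3: d²=353 > ρ²=25 → inactive
o4: d²=25 ≤ ρ²=25; F_rep = 15·(3,-4)/25² = (0.0720,-0.0960)
F = F_att + ΣF_rep = (-11.0280,7.7040)
Δp = p'−p = (-0.5514,0.3852); α = Δx/Fx = (-2757/5000) / (-2757/250) = 1/20
check: Δy/Fy = (963/2500) / (963/125) = 1/20 ✓

α = 1/20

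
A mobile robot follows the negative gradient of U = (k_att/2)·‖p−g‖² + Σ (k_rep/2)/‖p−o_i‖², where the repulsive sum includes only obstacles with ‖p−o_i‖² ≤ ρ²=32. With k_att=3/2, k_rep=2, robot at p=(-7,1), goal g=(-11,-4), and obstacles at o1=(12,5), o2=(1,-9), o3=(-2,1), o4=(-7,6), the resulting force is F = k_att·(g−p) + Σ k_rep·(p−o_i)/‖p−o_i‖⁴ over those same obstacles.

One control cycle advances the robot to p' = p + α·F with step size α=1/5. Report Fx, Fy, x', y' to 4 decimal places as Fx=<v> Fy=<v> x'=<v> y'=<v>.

Fx=-6.0160 Fy=-7.5160 x'=-8.2032 y'=-0.5032

F_att = 3/2·(g−p) = 3/2·(-4,-5) = (-6.0000,-7.5000)
o1: d²=377 > ρ²=32 → inactive
o2: d²=164 > ρ²=32 → inactive
o3: d²=25 ≤ ρ²=32; F_rep = 2·(-5,0)/25² = (-0.0160,0.0000)
o4: d²=25 ≤ ρ²=32; F_rep = 2·(0,-5)/25² = (0.0000,-0.0160)
F = F_att + ΣF_rep = (-6.0160,-7.5160)
p' = p + 1/5·F = (-8.2032,-0.5032)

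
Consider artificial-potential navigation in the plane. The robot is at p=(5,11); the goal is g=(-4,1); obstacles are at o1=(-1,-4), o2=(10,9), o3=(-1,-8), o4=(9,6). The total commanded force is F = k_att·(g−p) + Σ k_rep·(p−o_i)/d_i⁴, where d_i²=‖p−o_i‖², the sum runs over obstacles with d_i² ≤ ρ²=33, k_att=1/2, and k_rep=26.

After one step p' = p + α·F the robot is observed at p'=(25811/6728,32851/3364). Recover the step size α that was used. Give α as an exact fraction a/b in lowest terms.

F_att = 1/2·(g−p) = 1/2·(-9,-10) = (-4.5000,-5.0000)
o1: d²=261 > ρ²=33 → inactive
o2: d²=29 ≤ ρ²=33; F_rep = 26·(-5,2)/29² = (-0.1546,0.0618)
o3: d²=397 > ρ²=33 → inactive
o4: d²=41 > ρ²=33 → inactive
F = F_att + ΣF_rep = (-4.6546,-4.9382)
Δp = p'−p = (-1.1636,-1.2345); α = Δx/Fx = (-7829/6728) / (-7829/1682) = 1/4
check: Δy/Fy = (-4153/3364) / (-4153/841) = 1/4 ✓

α = 1/4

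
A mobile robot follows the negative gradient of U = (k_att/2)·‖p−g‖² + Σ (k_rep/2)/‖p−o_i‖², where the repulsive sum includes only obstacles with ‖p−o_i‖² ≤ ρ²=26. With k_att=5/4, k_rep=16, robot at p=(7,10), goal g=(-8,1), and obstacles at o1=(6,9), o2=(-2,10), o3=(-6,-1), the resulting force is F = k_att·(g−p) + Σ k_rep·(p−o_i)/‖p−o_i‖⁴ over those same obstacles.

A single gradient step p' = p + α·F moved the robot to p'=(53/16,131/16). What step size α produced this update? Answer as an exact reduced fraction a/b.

α = 1/4

F_att = 5/4·(g−p) = 5/4·(-15,-9) = (-18.7500,-11.2500)
o1: d²=2 ≤ ρ²=26; F_rep = 16·(1,1)/2² = (4.0000,4.0000)
o2: d²=81 > ρ²=26 → inactive
o3: d²=290 > ρ²=26 → inactive
F = F_att + ΣF_rep = (-14.7500,-7.2500)
Δp = p'−p = (-3.6875,-1.8125); α = Δx/Fx = (-59/16) / (-59/4) = 1/4
check: Δy/Fy = (-29/16) / (-29/4) = 1/4 ✓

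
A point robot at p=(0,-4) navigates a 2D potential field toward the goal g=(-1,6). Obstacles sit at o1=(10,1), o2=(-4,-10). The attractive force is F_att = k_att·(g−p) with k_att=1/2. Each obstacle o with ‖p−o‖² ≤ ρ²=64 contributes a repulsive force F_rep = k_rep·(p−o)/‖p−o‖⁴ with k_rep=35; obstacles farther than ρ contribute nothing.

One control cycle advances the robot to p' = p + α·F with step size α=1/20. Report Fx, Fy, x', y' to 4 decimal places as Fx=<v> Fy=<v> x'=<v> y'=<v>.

F_att = 1/2·(g−p) = 1/2·(-1,10) = (-0.5000,5.0000)
o1: d²=125 > ρ²=64 → inactive
o2: d²=52 ≤ ρ²=64; F_rep = 35·(4,6)/52² = (0.0518,0.0777)
F = F_att + ΣF_rep = (-0.4482,5.0777)
p' = p + 1/20·F = (-0.0224,-3.7461)

Fx=-0.4482 Fy=5.0777 x'=-0.0224 y'=-3.7461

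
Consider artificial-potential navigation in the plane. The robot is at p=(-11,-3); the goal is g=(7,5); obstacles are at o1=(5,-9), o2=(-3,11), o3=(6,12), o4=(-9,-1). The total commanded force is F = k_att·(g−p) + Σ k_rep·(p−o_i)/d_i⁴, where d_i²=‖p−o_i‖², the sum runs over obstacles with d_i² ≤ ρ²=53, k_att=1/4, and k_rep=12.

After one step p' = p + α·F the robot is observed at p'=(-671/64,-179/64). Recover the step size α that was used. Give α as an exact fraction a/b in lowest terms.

F_att = 1/4·(g−p) = 1/4·(18,8) = (4.5000,2.0000)
o1: d²=292 > ρ²=53 → inactive
o2: d²=260 > ρ²=53 → inactive
o3: d²=514 > ρ²=53 → inactive
o4: d²=8 ≤ ρ²=53; F_rep = 12·(-2,-2)/8² = (-0.3750,-0.3750)
F = F_att + ΣF_rep = (4.1250,1.6250)
Δp = p'−p = (0.5156,0.2031); α = Δx/Fx = (33/64) / (33/8) = 1/8
check: Δy/Fy = (13/64) / (13/8) = 1/8 ✓

α = 1/8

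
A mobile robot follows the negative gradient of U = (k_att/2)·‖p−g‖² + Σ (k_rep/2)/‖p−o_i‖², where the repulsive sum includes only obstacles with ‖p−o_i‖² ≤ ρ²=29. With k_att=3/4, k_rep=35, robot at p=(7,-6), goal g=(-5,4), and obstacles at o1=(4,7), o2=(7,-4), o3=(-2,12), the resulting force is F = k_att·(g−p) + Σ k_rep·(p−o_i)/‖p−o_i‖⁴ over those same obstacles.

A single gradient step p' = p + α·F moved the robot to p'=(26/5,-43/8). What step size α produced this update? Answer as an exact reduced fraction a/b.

F_att = 3/4·(g−p) = 3/4·(-12,10) = (-9.0000,7.5000)
o1: d²=178 > ρ²=29 → inactive
o2: d²=4 ≤ ρ²=29; F_rep = 35·(0,-2)/4² = (0.0000,-4.3750)
o3: d²=405 > ρ²=29 → inactive
F = F_att + ΣF_rep = (-9.0000,3.1250)
Δp = p'−p = (-1.8000,0.6250); α = Δx/Fx = (-9/5) / (-9) = 1/5
check: Δy/Fy = (5/8) / (25/8) = 1/5 ✓

α = 1/5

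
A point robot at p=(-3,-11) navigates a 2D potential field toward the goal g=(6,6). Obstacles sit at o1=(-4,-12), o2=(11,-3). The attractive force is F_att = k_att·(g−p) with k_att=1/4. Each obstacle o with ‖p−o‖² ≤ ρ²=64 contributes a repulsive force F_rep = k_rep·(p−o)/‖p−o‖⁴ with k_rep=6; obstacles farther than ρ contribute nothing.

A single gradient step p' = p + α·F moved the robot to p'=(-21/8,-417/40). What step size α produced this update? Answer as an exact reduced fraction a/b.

α = 1/10

F_att = 1/4·(g−p) = 1/4·(9,17) = (2.2500,4.2500)
o1: d²=2 ≤ ρ²=64; F_rep = 6·(1,1)/2² = (1.5000,1.5000)
o2: d²=260 > ρ²=64 → inactive
F = F_att + ΣF_rep = (3.7500,5.7500)
Δp = p'−p = (0.3750,0.5750); α = Δx/Fx = (3/8) / (15/4) = 1/10
check: Δy/Fy = (23/40) / (23/4) = 1/10 ✓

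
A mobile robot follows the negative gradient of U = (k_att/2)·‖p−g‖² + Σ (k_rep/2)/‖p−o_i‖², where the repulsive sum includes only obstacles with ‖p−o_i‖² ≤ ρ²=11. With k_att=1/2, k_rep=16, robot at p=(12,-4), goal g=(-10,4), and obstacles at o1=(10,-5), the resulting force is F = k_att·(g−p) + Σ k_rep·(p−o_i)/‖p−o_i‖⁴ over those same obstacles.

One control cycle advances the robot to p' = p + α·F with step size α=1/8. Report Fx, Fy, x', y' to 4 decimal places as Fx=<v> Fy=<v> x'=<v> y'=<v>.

Fx=-9.7200 Fy=4.6400 x'=10.7850 y'=-3.4200

F_att = 1/2·(g−p) = 1/2·(-22,8) = (-11.0000,4.0000)
o1: d²=5 ≤ ρ²=11; F_rep = 16·(2,1)/5² = (1.2800,0.6400)
F = F_att + ΣF_rep = (-9.7200,4.6400)
p' = p + 1/8·F = (10.7850,-3.4200)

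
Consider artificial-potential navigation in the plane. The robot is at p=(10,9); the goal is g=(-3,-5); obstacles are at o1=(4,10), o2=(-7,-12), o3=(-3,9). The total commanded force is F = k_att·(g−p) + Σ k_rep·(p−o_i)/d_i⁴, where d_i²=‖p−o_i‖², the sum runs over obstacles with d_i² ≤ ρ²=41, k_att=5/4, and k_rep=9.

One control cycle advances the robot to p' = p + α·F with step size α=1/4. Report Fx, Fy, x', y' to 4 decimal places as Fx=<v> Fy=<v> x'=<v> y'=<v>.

F_att = 5/4·(g−p) = 5/4·(-13,-14) = (-16.2500,-17.5000)
o1: d²=37 ≤ ρ²=41; F_rep = 9·(6,-1)/37² = (0.0394,-0.0066)
o2: d²=730 > ρ²=41 → inactive
o3: d²=169 > ρ²=41 → inactive
F = F_att + ΣF_rep = (-16.2106,-17.5066)
p' = p + 1/4·F = (5.9474,4.6234)

Fx=-16.2106 Fy=-17.5066 x'=5.9474 y'=4.6234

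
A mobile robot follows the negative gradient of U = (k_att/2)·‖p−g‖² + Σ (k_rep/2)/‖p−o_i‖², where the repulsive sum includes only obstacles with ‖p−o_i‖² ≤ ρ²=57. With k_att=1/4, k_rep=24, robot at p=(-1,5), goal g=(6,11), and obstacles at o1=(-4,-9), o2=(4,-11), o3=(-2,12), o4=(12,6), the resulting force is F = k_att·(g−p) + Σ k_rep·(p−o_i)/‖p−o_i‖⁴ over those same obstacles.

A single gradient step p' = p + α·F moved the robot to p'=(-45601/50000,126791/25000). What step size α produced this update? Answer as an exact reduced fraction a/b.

α = 1/20

F_att = 1/4·(g−p) = 1/4·(7,6) = (1.7500,1.5000)
o1: d²=205 > ρ²=57 → inactive
o2: d²=281 > ρ²=57 → inactive
o3: d²=50 ≤ ρ²=57; F_rep = 24·(1,-7)/50² = (0.0096,-0.0672)
o4: d²=170 > ρ²=57 → inactive
F = F_att + ΣF_rep = (1.7596,1.4328)
Δp = p'−p = (0.0880,0.0716); α = Δx/Fx = (4399/50000) / (4399/2500) = 1/20
check: Δy/Fy = (1791/25000) / (1791/1250) = 1/20 ✓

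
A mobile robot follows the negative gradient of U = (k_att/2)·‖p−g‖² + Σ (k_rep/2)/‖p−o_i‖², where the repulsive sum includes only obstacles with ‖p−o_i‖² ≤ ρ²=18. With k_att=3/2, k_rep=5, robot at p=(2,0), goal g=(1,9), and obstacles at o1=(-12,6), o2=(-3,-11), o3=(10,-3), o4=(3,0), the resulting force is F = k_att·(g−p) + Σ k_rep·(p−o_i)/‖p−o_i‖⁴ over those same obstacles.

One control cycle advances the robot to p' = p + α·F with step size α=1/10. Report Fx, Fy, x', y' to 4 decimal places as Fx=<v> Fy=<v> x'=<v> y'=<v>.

Fx=-6.5000 Fy=13.5000 x'=1.3500 y'=1.3500

F_att = 3/2·(g−p) = 3/2·(-1,9) = (-1.5000,13.5000)
o1: d²=232 > ρ²=18 → inactive
o2: d²=146 > ρ²=18 → inactive
o3: d²=73 > ρ²=18 → inactive
o4: d²=1 ≤ ρ²=18; F_rep = 5·(-1,0)/1² = (-5.0000,0.0000)
F = F_att + ΣF_rep = (-6.5000,13.5000)
p' = p + 1/10·F = (1.3500,1.3500)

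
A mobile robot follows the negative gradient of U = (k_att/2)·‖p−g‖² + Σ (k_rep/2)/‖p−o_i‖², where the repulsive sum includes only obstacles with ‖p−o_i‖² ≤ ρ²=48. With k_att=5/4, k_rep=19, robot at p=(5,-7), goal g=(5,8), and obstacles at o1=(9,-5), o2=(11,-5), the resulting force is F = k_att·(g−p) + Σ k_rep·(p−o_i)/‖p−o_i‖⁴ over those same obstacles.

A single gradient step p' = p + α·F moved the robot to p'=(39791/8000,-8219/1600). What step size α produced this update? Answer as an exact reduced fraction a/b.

F_att = 5/4·(g−p) = 5/4·(0,15) = (0.0000,18.7500)
o1: d²=20 ≤ ρ²=48; F_rep = 19·(-4,-2)/20² = (-0.1900,-0.0950)
o2: d²=40 ≤ ρ²=48; F_rep = 19·(-6,-2)/40² = (-0.0712,-0.0238)
F = F_att + ΣF_rep = (-0.2612,18.6313)
Δp = p'−p = (-0.0261,1.8631); α = Δx/Fx = (-209/8000) / (-209/800) = 1/10
check: Δy/Fy = (2981/1600) / (2981/160) = 1/10 ✓

α = 1/10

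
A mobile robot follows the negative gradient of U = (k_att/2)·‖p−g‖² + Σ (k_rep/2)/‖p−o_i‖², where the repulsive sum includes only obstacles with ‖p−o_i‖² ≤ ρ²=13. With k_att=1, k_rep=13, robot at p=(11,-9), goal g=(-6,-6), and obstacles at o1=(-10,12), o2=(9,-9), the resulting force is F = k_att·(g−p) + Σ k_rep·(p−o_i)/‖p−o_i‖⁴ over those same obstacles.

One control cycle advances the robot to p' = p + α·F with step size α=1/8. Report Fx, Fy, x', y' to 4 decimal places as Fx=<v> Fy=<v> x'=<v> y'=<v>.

Fx=-15.3750 Fy=3.0000 x'=9.0781 y'=-8.6250

F_att = 1·(g−p) = 1·(-17,3) = (-17.0000,3.0000)
o1: d²=882 > ρ²=13 → inactive
o2: d²=4 ≤ ρ²=13; F_rep = 13·(2,0)/4² = (1.6250,0.0000)
F = F_att + ΣF_rep = (-15.3750,3.0000)
p' = p + 1/8·F = (9.0781,-8.6250)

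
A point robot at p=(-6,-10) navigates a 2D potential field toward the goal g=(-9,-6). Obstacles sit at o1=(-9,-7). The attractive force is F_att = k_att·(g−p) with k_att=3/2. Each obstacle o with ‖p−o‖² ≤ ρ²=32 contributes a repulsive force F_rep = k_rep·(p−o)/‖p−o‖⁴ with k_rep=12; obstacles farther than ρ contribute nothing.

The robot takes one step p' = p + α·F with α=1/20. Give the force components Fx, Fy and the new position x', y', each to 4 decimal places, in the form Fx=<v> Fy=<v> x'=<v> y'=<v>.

F_att = 3/2·(g−p) = 3/2·(-3,4) = (-4.5000,6.0000)
o1: d²=18 ≤ ρ²=32; F_rep = 12·(3,-3)/18² = (0.1111,-0.1111)
F = F_att + ΣF_rep = (-4.3889,5.8889)
p' = p + 1/20·F = (-6.2194,-9.7056)

Fx=-4.3889 Fy=5.8889 x'=-6.2194 y'=-9.7056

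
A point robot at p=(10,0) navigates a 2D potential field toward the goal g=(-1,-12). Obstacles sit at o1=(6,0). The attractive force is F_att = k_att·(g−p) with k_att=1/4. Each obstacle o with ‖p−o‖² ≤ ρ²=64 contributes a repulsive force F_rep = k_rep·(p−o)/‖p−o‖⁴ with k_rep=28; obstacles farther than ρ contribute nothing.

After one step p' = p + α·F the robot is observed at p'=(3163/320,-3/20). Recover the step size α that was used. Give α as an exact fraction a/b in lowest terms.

α = 1/20

F_att = 1/4·(g−p) = 1/4·(-11,-12) = (-2.7500,-3.0000)
o1: d²=16 ≤ ρ²=64; F_rep = 28·(4,0)/16² = (0.4375,0.0000)
F = F_att + ΣF_rep = (-2.3125,-3.0000)
Δp = p'−p = (-0.1156,-0.1500); α = Δx/Fx = (-37/320) / (-37/16) = 1/20
check: Δy/Fy = (-3/20) / (-3) = 1/20 ✓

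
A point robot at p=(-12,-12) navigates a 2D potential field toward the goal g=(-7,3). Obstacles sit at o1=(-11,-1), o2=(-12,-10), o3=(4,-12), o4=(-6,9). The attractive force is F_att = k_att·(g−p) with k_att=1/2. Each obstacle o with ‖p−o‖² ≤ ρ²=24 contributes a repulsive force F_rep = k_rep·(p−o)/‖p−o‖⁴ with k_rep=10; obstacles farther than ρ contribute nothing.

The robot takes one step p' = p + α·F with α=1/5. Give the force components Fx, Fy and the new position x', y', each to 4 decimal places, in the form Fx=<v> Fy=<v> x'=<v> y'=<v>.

F_att = 1/2·(g−p) = 1/2·(5,15) = (2.5000,7.5000)
o1: d²=122 > ρ²=24 → inactive
o2: d²=4 ≤ ρ²=24; F_rep = 10·(0,-2)/4² = (0.0000,-1.2500)
o3: d²=256 > ρ²=24 → inactive
o4: d²=477 > ρ²=24 → inactive
F = F_att + ΣF_rep = (2.5000,6.2500)
p' = p + 1/5·F = (-11.5000,-10.7500)

Fx=2.5000 Fy=6.2500 x'=-11.5000 y'=-10.7500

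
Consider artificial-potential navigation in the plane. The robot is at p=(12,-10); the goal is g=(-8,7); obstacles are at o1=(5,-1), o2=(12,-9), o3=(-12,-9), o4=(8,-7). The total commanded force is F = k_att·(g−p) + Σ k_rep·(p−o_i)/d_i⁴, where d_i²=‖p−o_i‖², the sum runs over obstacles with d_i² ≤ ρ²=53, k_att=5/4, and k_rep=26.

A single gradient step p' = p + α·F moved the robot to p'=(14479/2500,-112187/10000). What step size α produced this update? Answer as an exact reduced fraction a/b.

α = 1/4

F_att = 5/4·(g−p) = 5/4·(-20,17) = (-25.0000,21.2500)
o1: d²=130 > ρ²=53 → inactive
o2: d²=1 ≤ ρ²=53; F_rep = 26·(0,-1)/1² = (0.0000,-26.0000)
o3: d²=577 > ρ²=53 → inactive
o4: d²=25 ≤ ρ²=53; F_rep = 26·(4,-3)/25² = (0.1664,-0.1248)
F = F_att + ΣF_rep = (-24.8336,-4.8748)
Δp = p'−p = (-6.2084,-1.2187); α = Δx/Fx = (-15521/2500) / (-15521/625) = 1/4
check: Δy/Fy = (-12187/10000) / (-12187/2500) = 1/4 ✓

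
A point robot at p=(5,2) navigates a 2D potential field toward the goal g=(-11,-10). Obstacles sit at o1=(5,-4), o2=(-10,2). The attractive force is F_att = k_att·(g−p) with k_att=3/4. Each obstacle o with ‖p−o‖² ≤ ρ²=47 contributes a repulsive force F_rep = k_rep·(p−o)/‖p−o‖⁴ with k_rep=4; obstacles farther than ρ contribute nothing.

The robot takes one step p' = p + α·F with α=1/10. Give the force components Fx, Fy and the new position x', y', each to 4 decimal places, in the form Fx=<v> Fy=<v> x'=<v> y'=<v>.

F_att = 3/4·(g−p) = 3/4·(-16,-12) = (-12.0000,-9.0000)
o1: d²=36 ≤ ρ²=47; F_rep = 4·(0,6)/36² = (0.0000,0.0185)
o2: d²=225 > ρ²=47 → inactive
F = F_att + ΣF_rep = (-12.0000,-8.9815)
p' = p + 1/10·F = (3.8000,1.1019)

Fx=-12.0000 Fy=-8.9815 x'=3.8000 y'=1.1019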